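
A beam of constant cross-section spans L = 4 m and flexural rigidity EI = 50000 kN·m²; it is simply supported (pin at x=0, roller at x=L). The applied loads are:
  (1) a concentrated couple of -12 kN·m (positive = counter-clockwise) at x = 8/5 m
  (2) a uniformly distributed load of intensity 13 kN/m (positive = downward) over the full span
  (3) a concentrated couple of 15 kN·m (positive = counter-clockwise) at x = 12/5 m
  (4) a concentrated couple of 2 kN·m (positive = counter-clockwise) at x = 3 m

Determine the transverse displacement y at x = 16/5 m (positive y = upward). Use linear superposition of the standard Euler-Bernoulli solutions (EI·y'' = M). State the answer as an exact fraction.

Load 1 — applied couple M₀=-12 kN·m at a=8/5 m (b=L-a=12/5):
  y_1 = (M₀x³/(6L)-M₀(x-a)²/2+C₁x)/EI  [x>a] with C₁=M₀(3b²-L²)/(6L)=-16/25 = ((-12)·(16/5)³/(6·4)-(-12)·((16/5)-(8/5))²/2+(-16/25)·(16/5))/50000 = -24/390625 m
Load 2 — uniform load w=13 kN/m over full span:
  y_2 = -wx(L³-2Lx²+x³)/(24EI) = -13·(16/5)·(4³-2·4·(16/5)²+(16/5)³)/(24·50000) = -3016/5859375 m
Load 3 — applied couple M₀=15 kN·m at a=12/5 m (b=L-a=8/5):
  y_3 = (M₀x³/(6L)-M₀(x-a)²/2+C₁x)/EI  [x>a] with C₁=M₀(3b²-L²)/(6L)=-26/5 = (15·(16/5)³/(6·4)-15·((16/5)-(12/5))²/2+(-26/5)·(16/5))/50000 = -3/156250 m
Load 4 — applied couple M₀=2 kN·m at a=3 m (b=L-a=1):
  y_4 = (M₀x³/(6L)-M₀(x-a)²/2+C₁x)/EI  [x>a] with C₁=M₀(3b²-L²)/(6L)=-13/12 = (2·(16/5)³/(6·4)-2·((16/5)-3)²/2+(-13/12)·(16/5))/50000 = -97/6250000 m
Superposition: y = Σ y_i = -57271/93750000 m ≈ -0.000611 m

y(16/5) = -57271/93750000 m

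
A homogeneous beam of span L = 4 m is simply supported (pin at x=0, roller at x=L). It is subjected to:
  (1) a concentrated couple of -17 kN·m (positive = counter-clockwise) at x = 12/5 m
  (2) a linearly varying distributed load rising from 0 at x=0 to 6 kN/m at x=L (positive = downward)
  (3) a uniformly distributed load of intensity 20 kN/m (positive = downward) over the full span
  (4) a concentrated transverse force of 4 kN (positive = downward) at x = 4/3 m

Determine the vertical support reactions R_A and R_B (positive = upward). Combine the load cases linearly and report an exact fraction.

Load 1 — applied couple M₀=-17 kN·m at a=12/5 m (b=L-a=8/5):
  R_A = M₀/L = (-17)/4 = -17/4 kN
  R_B = -M₀/L = -(-17)/4 = 17/4 kN
Load 2 — triangular load w₀=6 kN/m (0→w₀ over full span):
  R_A = w₀L/6 = 6·4/6 = 4 kN
  R_B = w₀L/3 = 6·4/3 = 8 kN
Load 3 — uniform load w=20 kN/m over full span:
  R_A = wL/2 = 20·4/2 = 40 kN
  R_B = wL/2 = 20·4/2 = 40 kN
Load 4 — point force P=4 kN at a=4/3 m (b=L-a=8/3):
  R_A = Pb/L = 4·(8/3)/4 = 8/3 kN
  R_B = Pa/L = 4·(4/3)/4 = 4/3 kN
Superposition: R_A = 509/12 kN, R_B = 643/12 kN

R_A = 509/12 kN, R_B = 643/12 kN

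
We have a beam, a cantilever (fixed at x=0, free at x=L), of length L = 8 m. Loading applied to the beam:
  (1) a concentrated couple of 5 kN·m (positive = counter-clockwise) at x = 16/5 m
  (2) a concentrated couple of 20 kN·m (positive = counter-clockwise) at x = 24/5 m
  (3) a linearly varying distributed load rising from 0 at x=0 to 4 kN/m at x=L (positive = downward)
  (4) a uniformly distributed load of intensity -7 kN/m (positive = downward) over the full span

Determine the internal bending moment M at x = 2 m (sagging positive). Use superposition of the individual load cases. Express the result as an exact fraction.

Load 1 — applied couple M₀=5 kN·m at a=16/5 m (b=L-a=24/5):
  M_1 = M₀  [x≤a] = 5 = 5 kN·m
Load 2 — applied couple M₀=20 kN·m at a=24/5 m (b=L-a=16/5):
  M_2 = M₀  [x≤a] = 20 = 20 kN·m
Load 3 — triangular load w₀=4 kN/m (0→w₀ over full span):
  M_3 = w₀Lx/2 - w₀L²/3 - w₀x³/(6L) = 4·8·2/2 - 4·8²/3 - 4·2³/(6·8) = -54 kN·m
Load 4 — uniform load w=-7 kN/m over full span:
  M_4 = -w(L-x)²/2 = -(-7)·(8-2)²/2 = 126 kN·m
Superposition: M = Σ M_i = 97 kN·m ≈ 97.000000 kN·m

M(2) = 97 kN·m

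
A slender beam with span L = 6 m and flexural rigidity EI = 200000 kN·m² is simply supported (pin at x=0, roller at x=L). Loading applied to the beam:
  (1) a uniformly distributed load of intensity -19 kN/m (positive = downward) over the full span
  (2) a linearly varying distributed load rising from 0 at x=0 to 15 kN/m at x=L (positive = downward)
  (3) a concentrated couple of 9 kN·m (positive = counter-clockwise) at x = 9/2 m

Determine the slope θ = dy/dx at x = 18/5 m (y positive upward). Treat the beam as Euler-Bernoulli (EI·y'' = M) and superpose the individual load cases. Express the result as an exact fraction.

Load 1 — uniform load w=-19 kN/m over full span:
  θ_1 = -w(L³-6Lx²+4x³)/(24EI) = -(-19)·(6³-6·6·(18/5)²+4·(18/5)³)/(24·200000) = -6327/25000000 rad
Load 2 — triangular load w₀=15 kN/m (0→w₀ over full span):
  θ_2 = -w₀(7L⁴-30L²x²+15x⁴)/(360LEI) = -15·(7·6⁴-30·6²·(18/5)²+15·(18/5)⁴)/(360·6·200000) = 261/3125000 rad
Load 3 — applied couple M₀=9 kN·m at a=9/2 m (b=L-a=3/2):
  θ_3 = (M₀x²/(2L)+C₁)/EI  [x≤a] with C₁=M₀(3b²-L²)/(6L)=-117/16 = (9·(18/5)²/(2·6)+(-117/16))/200000 = 963/80000000 rad
Superposition: θ = Σ θ_i = -63009/400000000 rad ≈ -0.000158 rad

θ(18/5) = -63009/400000000 rad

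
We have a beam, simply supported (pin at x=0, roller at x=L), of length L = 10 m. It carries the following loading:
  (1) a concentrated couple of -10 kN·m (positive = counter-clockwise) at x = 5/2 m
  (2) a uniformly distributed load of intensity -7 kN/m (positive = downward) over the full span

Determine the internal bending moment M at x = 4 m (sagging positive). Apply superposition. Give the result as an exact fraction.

Load 1 — applied couple M₀=-10 kN·m at a=5/2 m (b=L-a=15/2):
  M_1 = M₀x/L - M₀  [x>a] = (-10)·4/10 - (-10) = 6 kN·m
Load 2 — uniform load w=-7 kN/m over full span:
  M_2 = wx(L-x)/2 = (-7)·4·(10-4)/2 = -84 kN·m
Superposition: M = Σ M_i = -78 kN·m ≈ -78.000000 kN·m

M(4) = -78 kN·m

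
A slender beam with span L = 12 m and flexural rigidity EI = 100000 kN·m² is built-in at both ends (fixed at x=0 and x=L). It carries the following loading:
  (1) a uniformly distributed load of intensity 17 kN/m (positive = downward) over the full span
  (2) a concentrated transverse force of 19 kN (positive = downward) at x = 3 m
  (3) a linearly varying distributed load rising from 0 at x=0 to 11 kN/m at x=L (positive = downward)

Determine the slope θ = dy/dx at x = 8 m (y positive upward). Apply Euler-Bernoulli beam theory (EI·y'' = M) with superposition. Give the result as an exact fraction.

Load 1 — uniform load w=17 kN/m over full span:
  θ_1 = -wx(L-x)(L-2x)/(12EI) = -17·8·(12-8)·(12-2·8)/(12·100000) = 17/9375 rad
Load 2 — point force P=19 kN at a=3 m (b=L-a=9):
  θ_2 = Pa²(L-x)(2bL-(3b+a)(L-x))/(2L³EI)  [x>a] = 19·3²·(12-8)·(2·9·12-(3·9+3)·(12-8))/(2·12³·100000) = 19/100000 rad
Load 3 — triangular load w₀=11 kN/m (0→w₀ over full span):
  θ_3 = -w₀(2x(L-x)(L-2x)(x+2L)+x²(L-x)²)/(120LEI) = -11·(2·8·(12-8)·(12-2·8)·(8+2·12)+8²·(12-8)²)/(120·12·100000) = 77/140625 rad
Superposition: θ = Σ θ_i = 11479/4500000 rad ≈ 0.002551 rad

θ(8) = 11479/4500000 rad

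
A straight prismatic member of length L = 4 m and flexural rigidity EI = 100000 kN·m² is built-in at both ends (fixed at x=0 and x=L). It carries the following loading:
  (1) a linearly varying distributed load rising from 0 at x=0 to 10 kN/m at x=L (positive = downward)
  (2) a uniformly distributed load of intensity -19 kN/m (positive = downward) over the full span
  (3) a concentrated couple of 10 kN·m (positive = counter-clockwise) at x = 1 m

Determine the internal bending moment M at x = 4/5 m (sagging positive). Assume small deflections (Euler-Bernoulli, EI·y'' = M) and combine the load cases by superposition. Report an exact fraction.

Load 1 — triangular load w₀=10 kN/m (0→w₀ over full span):
  M_1 = 3w₀Lx/20 - w₀L²/30 - w₀x³/(6L) = 3·10·4·(4/5)/20 - 10·4²/30 - 10·(4/5)³/(6·4) = -56/75 kN·m
Load 2 — uniform load w=-19 kN/m over full span:
  M_2 = wLx/2 - wL²/12 - wx²/2 = (-19)·4·(4/5)/2 - (-19)·4²/12 - (-19)·(4/5)²/2 = 76/75 kN·m
Load 3 — applied couple M₀=10 kN·m at a=1 m (b=L-a=3):
  M_3 = R_Ax - M_A  [x≤a] with R_A=45/16, M_A=-15/8 = (45/16)·(4/5) - (-15/8) = 33/8 kN·m
Superposition: M = Σ M_i = 527/120 kN·m ≈ 4.391667 kN·m

M(4/5) = 527/120 kN·m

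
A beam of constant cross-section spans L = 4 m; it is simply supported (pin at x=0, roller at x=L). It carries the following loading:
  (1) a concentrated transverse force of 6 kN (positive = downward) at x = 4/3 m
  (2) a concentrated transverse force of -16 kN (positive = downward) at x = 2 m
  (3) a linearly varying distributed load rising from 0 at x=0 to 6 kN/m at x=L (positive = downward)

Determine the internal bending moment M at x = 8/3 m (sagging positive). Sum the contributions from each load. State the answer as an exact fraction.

Load 1 — point force P=6 kN at a=4/3 m (b=L-a=8/3):
  M_1 = Pa(L-x)/L  [x>a] = 6·(4/3)·(4-(8/3))/4 = 8/3 kN·m
Load 2 — point force P=-16 kN at a=2 m (b=L-a=2):
  M_2 = Pa(L-x)/L  [x>a] = (-16)·2·(4-(8/3))/4 = -32/3 kN·m
Load 3 — triangular load w₀=6 kN/m (0→w₀ over full span):
  M_3 = w₀Lx/6 - w₀x³/(6L) = 6·4·(8/3)/6 - 6·(8/3)³/(6·4) = 160/27 kN·m
Superposition: M = Σ M_i = -56/27 kN·m ≈ -2.074074 kN·m

M(8/3) = -56/27 kN·m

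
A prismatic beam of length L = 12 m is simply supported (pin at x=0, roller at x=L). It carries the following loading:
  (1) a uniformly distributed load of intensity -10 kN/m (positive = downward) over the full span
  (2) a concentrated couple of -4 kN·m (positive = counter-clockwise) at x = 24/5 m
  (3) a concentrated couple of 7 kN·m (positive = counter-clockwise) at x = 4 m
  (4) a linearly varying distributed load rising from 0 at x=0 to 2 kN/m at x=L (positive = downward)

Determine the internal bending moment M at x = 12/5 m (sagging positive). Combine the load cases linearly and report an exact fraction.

M(12/5) = -13173/125 kN·m

Load 1 — uniform load w=-10 kN/m over full span:
  M_1 = wx(L-x)/2 = (-10)·(12/5)·(12-(12/5))/2 = -576/5 kN·m
Load 2 — applied couple M₀=-4 kN·m at a=24/5 m (b=L-a=36/5):
  M_2 = M₀x/L  [x≤a] = (-4)·(12/5)/12 = -4/5 kN·m
Load 3 — applied couple M₀=7 kN·m at a=4 m (b=L-a=8):
  M_3 = M₀x/L  [x≤a] = 7·(12/5)/12 = 7/5 kN·m
Load 4 — triangular load w₀=2 kN/m (0→w₀ over full span):
  M_4 = w₀Lx/6 - w₀x³/(6L) = 2·12·(12/5)/6 - 2·(12/5)³/(6·12) = 1152/125 kN·m
Superposition: M = Σ M_i = -13173/125 kN·m ≈ -105.384000 kN·m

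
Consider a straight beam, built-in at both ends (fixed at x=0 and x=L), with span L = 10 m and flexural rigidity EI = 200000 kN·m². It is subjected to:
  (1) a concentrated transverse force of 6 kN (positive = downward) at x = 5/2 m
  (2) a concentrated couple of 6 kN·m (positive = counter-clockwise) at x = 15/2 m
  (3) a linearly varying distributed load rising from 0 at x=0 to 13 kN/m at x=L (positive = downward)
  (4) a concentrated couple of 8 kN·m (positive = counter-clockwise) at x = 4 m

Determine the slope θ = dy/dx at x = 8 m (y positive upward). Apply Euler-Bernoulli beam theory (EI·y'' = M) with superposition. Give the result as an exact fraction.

Load 1 — point force P=6 kN at a=5/2 m (b=L-a=15/2):
  θ_1 = Pa²(L-x)(2bL-(3b+a)(L-x))/(2L³EI)  [x>a] = 6·(5/2)²·(10-8)·(2·(15/2)·10-(3·(15/2)+(5/2))·(10-8))/(2·10³·200000) = 3/160000 rad
Load 2 — applied couple M₀=6 kN·m at a=15/2 m (b=L-a=5/2):
  θ_2 = (R_Ax²/2 - M_Ax - M₀(x-a))/EI  [x>a] with R_A=27/40, M_A=15/8 = ((27/40)·8²/2 - (15/8)·8 - 6·(8-(15/2)))/200000 = 9/500000 rad
Load 3 — triangular load w₀=13 kN/m (0→w₀ over full span):
  θ_3 = -w₀(2x(L-x)(L-2x)(x+2L)+x²(L-x)²)/(120LEI) = -13·(2·8·(10-8)·(10-2·8)·(8+2·10)+8²·(10-8)²)/(120·10·200000) = 13/46875 rad
Load 4 — applied couple M₀=8 kN·m at a=4 m (b=L-a=6):
  θ_4 = (R_Ax²/2 - M_Ax - M₀(x-a))/EI  [x>a] with R_A=144/125, M_A=24/25 = ((144/125)·8²/2 - (24/25)·8 - 8·(8-4))/200000 = -11/781250 rad
Superposition: θ = Σ θ_i = 90001/300000000 rad ≈ 0.000300 rad

θ(8) = 90001/300000000 rad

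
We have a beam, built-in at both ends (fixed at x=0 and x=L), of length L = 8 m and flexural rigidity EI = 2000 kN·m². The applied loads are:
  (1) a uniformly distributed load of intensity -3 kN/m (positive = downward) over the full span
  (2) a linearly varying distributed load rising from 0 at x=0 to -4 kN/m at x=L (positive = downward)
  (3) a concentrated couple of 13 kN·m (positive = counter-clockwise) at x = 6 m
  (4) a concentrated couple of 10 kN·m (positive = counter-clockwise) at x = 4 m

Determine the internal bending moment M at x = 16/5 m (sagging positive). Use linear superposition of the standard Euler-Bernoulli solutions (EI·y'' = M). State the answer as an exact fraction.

M(16/5) = -11697/2000 kN·m

Load 1 — uniform load w=-3 kN/m over full span:
  M_1 = wLx/2 - wL²/12 - wx²/2 = (-3)·8·(16/5)/2 - (-3)·8²/12 - (-3)·(16/5)²/2 = -176/25 kN·m
Load 2 — triangular load w₀=-4 kN/m (0→w₀ over full span):
  M_2 = 3w₀Lx/20 - w₀L²/30 - w₀x³/(6L) = 3·(-4)·8·(16/5)/20 - (-4)·8²/30 - (-4)·(16/5)³/(6·8) = -512/125 kN·m
Load 3 — applied couple M₀=13 kN·m at a=6 m (b=L-a=2):
  M_3 = R_Ax - M_A  [x≤a] with R_A=117/64, M_A=65/16 = (117/64)·(16/5) - (65/16) = 143/80 kN·m
Load 4 — applied couple M₀=10 kN·m at a=4 m (b=L-a=4):
  M_4 = R_Ax - M_A  [x≤a] with R_A=15/8, M_A=5/2 = (15/8)·(16/5) - (5/2) = 7/2 kN·m
Superposition: M = Σ M_i = -11697/2000 kN·m ≈ -5.848500 kN·m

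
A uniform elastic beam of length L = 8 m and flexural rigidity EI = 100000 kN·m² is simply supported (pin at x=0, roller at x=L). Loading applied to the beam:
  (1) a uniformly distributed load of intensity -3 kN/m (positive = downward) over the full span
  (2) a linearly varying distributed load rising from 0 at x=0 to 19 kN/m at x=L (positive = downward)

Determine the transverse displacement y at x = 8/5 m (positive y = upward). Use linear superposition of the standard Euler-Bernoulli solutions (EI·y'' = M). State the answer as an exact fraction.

Load 1 — uniform load w=-3 kN/m over full span:
  y_1 = -wx(L³-2Lx²+x³)/(24EI) = -(-3)·(8/5)·(8³-2·8·(8/5)²+(8/5)³)/(24·100000) = 1856/1953125 m
Load 2 — triangular load w₀=19 kN/m (0→w₀ over full span):
  y_2 = -w₀x(7L⁴-10L²x²+3x⁴)/(360LEI) = -19·(8/5)·(7·8⁴-10·8²·(8/5)²+3·(8/5)⁴)/(360·8·100000) = -418304/146484375 m
Superposition: y = Σ y_i = -279104/146484375 m ≈ -0.001905 m

y(8/5) = -279104/146484375 m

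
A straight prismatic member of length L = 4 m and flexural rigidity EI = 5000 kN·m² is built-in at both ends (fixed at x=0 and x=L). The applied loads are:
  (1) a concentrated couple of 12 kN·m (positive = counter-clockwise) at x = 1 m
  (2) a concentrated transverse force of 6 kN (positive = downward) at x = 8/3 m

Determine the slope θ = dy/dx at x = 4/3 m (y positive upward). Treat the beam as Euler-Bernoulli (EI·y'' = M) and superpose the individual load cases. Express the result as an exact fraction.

θ(4/3) = 41/202500 rad

Load 1 — applied couple M₀=12 kN·m at a=1 m (b=L-a=3):
  θ_1 = (R_Ax²/2 - M_Ax - M₀(x-a))/EI  [x>a] with R_A=27/8, M_A=-9/4 = ((27/8)·(4/3)²/2 - (-9/4)·(4/3) - 12·((4/3)-1))/5000 = 1/2500 rad
Load 2 — point force P=6 kN at a=8/3 m (b=L-a=4/3):
  θ_2 = -Pb²x(2aL-(3a+b)x)/(2L³EI)  [x≤a] = -6·(4/3)²·(4/3)·(2·(8/3)·4-(3·(8/3)+(4/3))·(4/3))/(2·4³·5000) = -2/10125 rad
Superposition: θ = Σ θ_i = 41/202500 rad ≈ 0.000202 rad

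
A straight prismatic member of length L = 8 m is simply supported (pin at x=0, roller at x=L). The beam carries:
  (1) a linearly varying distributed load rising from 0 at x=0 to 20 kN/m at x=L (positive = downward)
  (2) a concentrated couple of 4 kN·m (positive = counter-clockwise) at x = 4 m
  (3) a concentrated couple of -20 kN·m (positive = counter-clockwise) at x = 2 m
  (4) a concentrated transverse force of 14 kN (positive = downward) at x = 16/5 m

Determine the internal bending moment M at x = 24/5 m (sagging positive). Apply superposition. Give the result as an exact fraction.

M(24/5) = 2656/25 kN·m

Load 1 — triangular load w₀=20 kN/m (0→w₀ over full span):
  M_1 = w₀Lx/6 - w₀x³/(6L) = 20·8·(24/5)/6 - 20·(24/5)³/(6·8) = 2048/25 kN·m
Load 2 — applied couple M₀=4 kN·m at a=4 m (b=L-a=4):
  M_2 = M₀x/L - M₀  [x>a] = 4·(24/5)/8 - 4 = -8/5 kN·m
Load 3 — applied couple M₀=-20 kN·m at a=2 m (b=L-a=6):
  M_3 = M₀x/L - M₀  [x>a] = (-20)·(24/5)/8 - (-20) = 8 kN·m
Load 4 — point force P=14 kN at a=16/5 m (b=L-a=24/5):
  M_4 = Pa(L-x)/L  [x>a] = 14·(16/5)·(8-(24/5))/8 = 448/25 kN·m
Superposition: M = Σ M_i = 2656/25 kN·m ≈ 106.240000 kN·m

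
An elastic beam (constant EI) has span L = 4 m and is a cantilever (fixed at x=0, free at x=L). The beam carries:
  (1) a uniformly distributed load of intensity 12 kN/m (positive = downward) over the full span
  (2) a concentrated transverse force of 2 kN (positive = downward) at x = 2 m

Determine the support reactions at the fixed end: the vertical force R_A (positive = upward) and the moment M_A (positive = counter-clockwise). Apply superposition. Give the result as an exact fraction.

Load 1 — uniform load w=12 kN/m over full span:
  R_A = wL = 12·4 = 48 kN
  M_A = wL²/2 = 12·4²/2 = 96 kN·m
Load 2 — point force P=2 kN at a=2 m (b=L-a=2):
  R_A = P = 2 kN
  M_A = Pa = 2·2 = 4 kN·m
Superposition: R_A = 50 kN, M_A = 100 kN·m

R_A = 50 kN, M_A = 100 kN·m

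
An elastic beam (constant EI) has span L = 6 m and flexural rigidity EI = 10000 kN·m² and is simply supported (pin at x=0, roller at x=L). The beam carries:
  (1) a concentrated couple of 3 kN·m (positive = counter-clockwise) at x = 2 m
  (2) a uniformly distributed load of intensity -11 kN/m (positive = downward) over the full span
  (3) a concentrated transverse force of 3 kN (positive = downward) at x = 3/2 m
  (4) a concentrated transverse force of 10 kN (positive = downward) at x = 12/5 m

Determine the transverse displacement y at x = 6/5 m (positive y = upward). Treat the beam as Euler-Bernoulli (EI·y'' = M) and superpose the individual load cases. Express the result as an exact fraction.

Load 1 — applied couple M₀=3 kN·m at a=2 m (b=L-a=4):
  y_1 = (M₀x³/(6L)+C₁x)/EI  [x≤a] with C₁=M₀(3b²-L²)/(6L)=1 = (3·(6/5)³/(6·6)+1·(6/5))/10000 = 21/156250 m
Load 2 — uniform load w=-11 kN/m over full span:
  y_2 = -wx(L³-2Lx²+x³)/(24EI) = -(-11)·(6/5)·(6³-2·6·(6/5)²+(6/5)³)/(24·10000) = 8613/781250 m
Load 3 — point force P=3 kN at a=3/2 m (b=L-a=9/2):
  y_3 = -Pbx(L²-b²-x²)/(6LEI)  [x≤a] = -3·(9/2)·(6/5)·(6²-(9/2)²-(6/5)²)/(6·6·10000) = -12879/20000000 m
Load 4 — point force P=10 kN at a=12/5 m (b=L-a=18/5):
  y_4 = -Pbx(L²-b²-x²)/(6LEI)  [x≤a] = -10·(18/5)·(6/5)·(6²-(18/5)²-(6/5)²)/(6·6·10000) = -81/31250 m
Superposition: y = Σ y_i = 792309/100000000 m ≈ 0.007923 m

y(6/5) = 792309/100000000 m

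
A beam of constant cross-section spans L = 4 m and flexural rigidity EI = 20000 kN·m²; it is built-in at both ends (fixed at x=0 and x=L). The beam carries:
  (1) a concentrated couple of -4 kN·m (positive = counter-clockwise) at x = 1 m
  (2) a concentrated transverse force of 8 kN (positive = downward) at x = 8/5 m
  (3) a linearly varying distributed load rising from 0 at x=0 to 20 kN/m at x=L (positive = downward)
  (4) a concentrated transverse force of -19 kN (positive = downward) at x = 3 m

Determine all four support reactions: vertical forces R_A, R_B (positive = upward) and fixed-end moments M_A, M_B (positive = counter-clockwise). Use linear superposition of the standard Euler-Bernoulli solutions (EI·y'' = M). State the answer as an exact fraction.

Load 1 — applied couple M₀=-4 kN·m at a=1 m (b=L-a=3):
  R_A = 6M₀ab/L³ = 6·(-4)·1·3/4³ = -9/8 kN
  M_A = M₀b(2a-b)/L² = (-4)·3·(2·1-3)/4² = 3/4 kN·m
  R_B = -6M₀ab/L³ = -6·(-4)·1·3/4³ = 9/8 kN
  M_B = M₀a(2b-a)/L² = (-4)·1·(2·3-1)/4² = -5/4 kN·m
Load 2 — point force P=8 kN at a=8/5 m (b=L-a=12/5):
  R_A = Pb²(3a+b)/L³ = 8·(12/5)²·(3·(8/5)+(12/5))/4³ = 648/125 kN
  M_A = Pab²/L² = 8·(8/5)·(12/5)²/4² = 576/125 kN·m
  R_B = Pa²(a+3b)/L³ = 8·(8/5)²·((8/5)+3·(12/5))/4³ = 352/125 kN
  M_B = -Pa²b/L² = -8·(8/5)²·(12/5)/4² = -384/125 kN·m
Load 3 — triangular load w₀=20 kN/m (0→w₀ over full span):
  R_A = 3w₀L/20 = 3·20·4/20 = 12 kN
  M_A = w₀L²/30 = 20·4²/30 = 32/3 kN·m
  R_B = 7w₀L/20 = 7·20·4/20 = 28 kN
  M_B = -w₀L²/20 = -20·4²/20 = -16 kN·m
Load 4 — point force P=-19 kN at a=3 m (b=L-a=1):
  R_A = Pb²(3a+b)/L³ = (-19)·1²·(3·3+1)/4³ = -95/32 kN
  M_A = Pab²/L² = (-19)·3·1²/4² = -57/16 kN·m
  R_B = Pa²(a+3b)/L³ = (-19)·3²·(3+3·1)/4³ = -513/32 kN
  M_B = -Pa²b/L² = -(-19)·3²·1/4² = 171/16 kN·m
Superposition: R_A = 52361/4000 kN, M_A = 74773/6000 kN·m, R_B = 63639/4000 kN, M_B = -19269/2000 kN·m

R_A = 52361/4000 kN, M_A = 74773/6000 kN·m, R_B = 63639/4000 kN, M_B = -19269/2000 kN·m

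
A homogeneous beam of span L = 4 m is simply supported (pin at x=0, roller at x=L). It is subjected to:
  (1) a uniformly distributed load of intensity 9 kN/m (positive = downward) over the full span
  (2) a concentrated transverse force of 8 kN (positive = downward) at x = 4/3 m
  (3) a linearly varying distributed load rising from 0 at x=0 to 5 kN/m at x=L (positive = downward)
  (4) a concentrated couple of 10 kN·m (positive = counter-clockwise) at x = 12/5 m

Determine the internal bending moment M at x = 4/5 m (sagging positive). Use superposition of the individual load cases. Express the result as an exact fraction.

Load 1 — uniform load w=9 kN/m over full span:
  M_1 = wx(L-x)/2 = 9·(4/5)·(4-(4/5))/2 = 288/25 kN·m
Load 2 — point force P=8 kN at a=4/3 m (b=L-a=8/3):
  M_2 = Pbx/L  [x≤a] = 8·(8/3)·(4/5)/4 = 64/15 kN·m
Load 3 — triangular load w₀=5 kN/m (0→w₀ over full span):
  M_3 = w₀Lx/6 - w₀x³/(6L) = 5·4·(4/5)/6 - 5·(4/5)³/(6·4) = 64/25 kN·m
Load 4 — applied couple M₀=10 kN·m at a=12/5 m (b=L-a=8/5):
  M_4 = M₀x/L  [x≤a] = 10·(4/5)/4 = 2 kN·m
Superposition: M = Σ M_i = 1526/75 kN·m ≈ 20.346667 kN·m

M(4/5) = 1526/75 kN·m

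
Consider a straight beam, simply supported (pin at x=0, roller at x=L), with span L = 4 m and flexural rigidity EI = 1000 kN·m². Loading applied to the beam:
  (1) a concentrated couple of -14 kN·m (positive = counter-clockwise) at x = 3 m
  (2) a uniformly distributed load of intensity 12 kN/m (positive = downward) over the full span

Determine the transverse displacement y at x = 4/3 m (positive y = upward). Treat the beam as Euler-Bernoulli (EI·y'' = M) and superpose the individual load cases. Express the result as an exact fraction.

y(4/3) = -703/27000 m

Load 1 — applied couple M₀=-14 kN·m at a=3 m (b=L-a=1):
  y_1 = (M₀x³/(6L)+C₁x)/EI  [x≤a] with C₁=M₀(3b²-L²)/(6L)=91/12 = ((-14)·(4/3)³/(6·4)+(91/12)·(4/3))/1000 = 707/81000 m
Load 2 — uniform load w=12 kN/m over full span:
  y_2 = -wx(L³-2Lx²+x³)/(24EI) = -12·(4/3)·(4³-2·4·(4/3)²+(4/3)³)/(24·1000) = -352/10125 m
Superposition: y = Σ y_i = -703/27000 m ≈ -0.026037 m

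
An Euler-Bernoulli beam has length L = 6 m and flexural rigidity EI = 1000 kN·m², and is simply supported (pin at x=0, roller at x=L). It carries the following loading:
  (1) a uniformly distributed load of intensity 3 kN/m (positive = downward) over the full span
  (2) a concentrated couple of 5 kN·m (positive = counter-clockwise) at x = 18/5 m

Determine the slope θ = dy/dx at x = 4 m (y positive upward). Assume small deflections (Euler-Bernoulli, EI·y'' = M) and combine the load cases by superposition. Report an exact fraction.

Load 1 — uniform load w=3 kN/m over full span:
  θ_1 = -w(L³-6Lx²+4x³)/(24EI) = -3·(6³-6·6·4²+4·4³)/(24·1000) = 13/1000 rad
Load 2 — applied couple M₀=5 kN·m at a=18/5 m (b=L-a=12/5):
  θ_2 = (M₀x²/(2L)-M₀(x-a)+C₁)/EI  [x>a] with C₁=M₀(3b²-L²)/(6L)=-13/5 = (5·4²/(2·6)-5·(4-(18/5))+(-13/5))/1000 = 31/15000 rad
Superposition: θ = Σ θ_i = 113/7500 rad ≈ 0.015067 rad

θ(4) = 113/7500 rad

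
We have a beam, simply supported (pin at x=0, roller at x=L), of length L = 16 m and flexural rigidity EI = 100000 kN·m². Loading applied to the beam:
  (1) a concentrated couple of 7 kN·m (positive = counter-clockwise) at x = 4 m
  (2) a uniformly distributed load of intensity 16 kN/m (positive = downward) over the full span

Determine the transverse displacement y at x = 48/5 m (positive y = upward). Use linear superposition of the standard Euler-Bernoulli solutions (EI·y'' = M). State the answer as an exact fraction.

Load 1 — applied couple M₀=7 kN·m at a=4 m (b=L-a=12):
  y_1 = (M₀x³/(6L)-M₀(x-a)²/2+C₁x)/EI  [x>a] with C₁=M₀(3b²-L²)/(6L)=77/6 = (7·(48/5)³/(6·16)-7·((48/5)-4)²/2+(77/6)·(48/5))/100000 = 609/781250 m
Load 2 — uniform load w=16 kN/m over full span:
  y_2 = -wx(L³-2Lx²+x³)/(24EI) = -16·(48/5)·(16³-2·16·(48/5)²+(48/5)³)/(24·100000) = -253952/1953125 m
Superposition: y = Σ y_i = -504859/3906250 m ≈ -0.129244 m

y(48/5) = -504859/3906250 m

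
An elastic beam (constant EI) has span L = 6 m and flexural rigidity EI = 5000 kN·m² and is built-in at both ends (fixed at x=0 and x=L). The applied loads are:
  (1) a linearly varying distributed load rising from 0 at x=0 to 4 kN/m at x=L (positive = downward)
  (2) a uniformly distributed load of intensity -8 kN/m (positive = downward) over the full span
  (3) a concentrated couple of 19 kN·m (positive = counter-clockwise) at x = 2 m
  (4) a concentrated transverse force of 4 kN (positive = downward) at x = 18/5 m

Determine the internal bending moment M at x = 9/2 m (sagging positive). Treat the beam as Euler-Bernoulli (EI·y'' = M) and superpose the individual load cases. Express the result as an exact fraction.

Load 1 — triangular load w₀=4 kN/m (0→w₀ over full span):
  M_1 = 3w₀Lx/20 - w₀L²/30 - w₀x³/(6L) = 3·4·6·(9/2)/20 - 4·6²/30 - 4·(9/2)³/(6·6) = 51/40 kN·m
Load 2 — uniform load w=-8 kN/m over full span:
  M_2 = wLx/2 - wL²/12 - wx²/2 = (-8)·6·(9/2)/2 - (-8)·6²/12 - (-8)·(9/2)²/2 = -3 kN·m
Load 3 — applied couple M₀=19 kN·m at a=2 m (b=L-a=4):
  M_3 = R_Ax - M_A - M₀  [x>a] with R_A=38/9, M_A=0 = (38/9)·(9/2) - 0 - 19 = 0 kN·m
Load 4 — point force P=4 kN at a=18/5 m (b=L-a=12/5):
  M_4 = Pa²(a+3b)(L-x)/L³ - Pa²b/L²  [x>a] = 4·(18/5)²·((18/5)+3·(12/5))·(6-(9/2))/6³ - 4·(18/5)²·(12/5)/6² = 54/125 kN·m
Superposition: M = Σ M_i = -1293/1000 kN·m ≈ -1.293000 kN·m

M(9/2) = -1293/1000 kN·m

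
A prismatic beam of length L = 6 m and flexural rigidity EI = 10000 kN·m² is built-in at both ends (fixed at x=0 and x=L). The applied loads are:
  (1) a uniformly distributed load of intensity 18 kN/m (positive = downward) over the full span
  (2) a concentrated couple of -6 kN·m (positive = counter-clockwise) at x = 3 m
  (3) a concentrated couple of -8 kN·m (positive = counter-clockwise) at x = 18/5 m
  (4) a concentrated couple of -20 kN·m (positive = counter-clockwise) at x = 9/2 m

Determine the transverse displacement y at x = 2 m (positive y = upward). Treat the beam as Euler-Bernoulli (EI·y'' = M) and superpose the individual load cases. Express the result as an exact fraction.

Load 1 — uniform load w=18 kN/m over full span:
  y_1 = -wx²(L-x)²/(24EI) = -18·2²·(6-2)²/(24·10000) = -3/625 m
Load 2 — applied couple M₀=-6 kN·m at a=3 m (b=L-a=3):
  y_2 = (R_Ax³/6 - M_Ax²/2)/EI  [x≤a] with R_A=-3/2, M_A=-3/2 = ((-3/2)·2³/6 - (-3/2)·2²/2)/10000 = 1/10000 m
Load 3 — applied couple M₀=-8 kN·m at a=18/5 m (b=L-a=12/5):
  y_3 = (R_Ax³/6 - M_Ax²/2)/EI  [x≤a] with R_A=-48/25, M_A=-64/25 = ((-48/25)·2³/6 - (-64/25)·2²/2)/10000 = 4/15625 m
Load 4 — applied couple M₀=-20 kN·m at a=9/2 m (b=L-a=3/2):
  y_4 = (R_Ax³/6 - M_Ax²/2)/EI  [x≤a] with R_A=-15/4, M_A=-25/4 = ((-15/4)·2³/6 - (-25/4)·2²/2)/10000 = 3/4000 m
Superposition: y = Σ y_i = -1847/500000 m ≈ -0.003694 m

y(2) = -1847/500000 m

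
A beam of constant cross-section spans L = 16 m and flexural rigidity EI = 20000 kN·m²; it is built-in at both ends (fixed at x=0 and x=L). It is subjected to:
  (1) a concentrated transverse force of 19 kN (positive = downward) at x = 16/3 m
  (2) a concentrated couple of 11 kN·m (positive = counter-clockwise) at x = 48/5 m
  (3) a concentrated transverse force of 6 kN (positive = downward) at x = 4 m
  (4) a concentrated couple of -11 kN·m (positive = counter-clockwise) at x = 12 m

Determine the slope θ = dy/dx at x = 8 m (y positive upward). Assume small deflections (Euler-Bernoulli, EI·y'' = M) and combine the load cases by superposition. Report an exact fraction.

Load 1 — point force P=19 kN at a=16/3 m (b=L-a=32/3):
  θ_1 = Pa²(L-x)(2bL-(3b+a)(L-x))/(2L³EI)  [x>a] = 19·(16/3)²·(16-8)·(2·(32/3)·16-(3·(32/3)+(16/3))·(16-8))/(2·16³·20000) = 19/16875 rad
Load 2 — applied couple M₀=11 kN·m at a=48/5 m (b=L-a=32/5):
  θ_2 = (R_Ax²/2 - M_Ax)/EI  [x≤a] with R_A=99/100, M_A=88/25 = ((99/100)·8²/2 - (88/25)·8)/20000 = 11/62500 rad
Load 3 — point force P=6 kN at a=4 m (b=L-a=12):
  θ_3 = Pa²(L-x)(2bL-(3b+a)(L-x))/(2L³EI)  [x>a] = 6·4²·(16-8)·(2·12·16-(3·12+4)·(16-8))/(2·16³·20000) = 3/10000 rad
Load 4 — applied couple M₀=-11 kN·m at a=12 m (b=L-a=4):
  θ_4 = (R_Ax²/2 - M_Ax)/EI  [x≤a] with R_A=-99/128, M_A=-55/16 = ((-99/128)·8²/2 - (-55/16)·8)/20000 = 11/80000 rad
Superposition: θ = Σ θ_i = 93929/54000000 rad ≈ 0.001739 rad

θ(8) = 93929/54000000 rad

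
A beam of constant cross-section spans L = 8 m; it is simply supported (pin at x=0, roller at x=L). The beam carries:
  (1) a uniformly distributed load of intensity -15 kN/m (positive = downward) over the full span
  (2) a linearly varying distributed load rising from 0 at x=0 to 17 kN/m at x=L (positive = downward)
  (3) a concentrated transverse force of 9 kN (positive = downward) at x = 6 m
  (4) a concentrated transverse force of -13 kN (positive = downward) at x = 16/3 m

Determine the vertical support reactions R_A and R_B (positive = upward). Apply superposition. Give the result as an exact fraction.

Load 1 — uniform load w=-15 kN/m over full span:
  R_A = wL/2 = (-15)·8/2 = -60 kN
  R_B = wL/2 = (-15)·8/2 = -60 kN
Load 2 — triangular load w₀=17 kN/m (0→w₀ over full span):
  R_A = w₀L/6 = 17·8/6 = 68/3 kN
  R_B = w₀L/3 = 17·8/3 = 136/3 kN
Load 3 — point force P=9 kN at a=6 m (b=L-a=2):
  R_A = Pb/L = 9·2/8 = 9/4 kN
  R_B = Pa/L = 9·6/8 = 27/4 kN
Load 4 — point force P=-13 kN at a=16/3 m (b=L-a=8/3):
  R_A = Pb/L = (-13)·(8/3)/8 = -13/3 kN
  R_B = Pa/L = (-13)·(16/3)/8 = -26/3 kN
Superposition: R_A = -473/12 kN, R_B = -199/12 kN

R_A = -473/12 kN, R_B = -199/12 kN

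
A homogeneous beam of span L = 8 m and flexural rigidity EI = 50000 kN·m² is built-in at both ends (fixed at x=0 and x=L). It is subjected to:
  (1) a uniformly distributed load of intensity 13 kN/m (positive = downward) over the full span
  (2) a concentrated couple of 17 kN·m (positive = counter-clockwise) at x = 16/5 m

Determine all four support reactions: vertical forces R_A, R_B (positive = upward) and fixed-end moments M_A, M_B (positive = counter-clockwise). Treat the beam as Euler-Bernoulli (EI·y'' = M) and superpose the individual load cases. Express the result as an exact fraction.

R_A = 2753/50 kN, M_A = 5353/75 kN·m, R_B = 2447/50 kN, M_B = -4792/75 kN·m

Load 1 — uniform load w=13 kN/m over full span:
  R_A = wL/2 = 13·8/2 = 52 kN
  M_A = wL²/12 = 13·8²/12 = 208/3 kN·m
  R_B = wL/2 = 13·8/2 = 52 kN
  M_B = -wL²/12 = -13·8²/12 = -208/3 kN·m
Load 2 — applied couple M₀=17 kN·m at a=16/5 m (b=L-a=24/5):
  R_A = 6M₀ab/L³ = 6·17·(16/5)·(24/5)/8³ = 153/50 kN
  M_A = M₀b(2a-b)/L² = 17·(24/5)·(2·(16/5)-(24/5))/8² = 51/25 kN·m
  R_B = -6M₀ab/L³ = -6·17·(16/5)·(24/5)/8³ = -153/50 kN
  M_B = M₀a(2b-a)/L² = 17·(16/5)·(2·(24/5)-(16/5))/8² = 136/25 kN·m
Superposition: R_A = 2753/50 kN, M_A = 5353/75 kN·m, R_B = 2447/50 kN, M_B = -4792/75 kN·m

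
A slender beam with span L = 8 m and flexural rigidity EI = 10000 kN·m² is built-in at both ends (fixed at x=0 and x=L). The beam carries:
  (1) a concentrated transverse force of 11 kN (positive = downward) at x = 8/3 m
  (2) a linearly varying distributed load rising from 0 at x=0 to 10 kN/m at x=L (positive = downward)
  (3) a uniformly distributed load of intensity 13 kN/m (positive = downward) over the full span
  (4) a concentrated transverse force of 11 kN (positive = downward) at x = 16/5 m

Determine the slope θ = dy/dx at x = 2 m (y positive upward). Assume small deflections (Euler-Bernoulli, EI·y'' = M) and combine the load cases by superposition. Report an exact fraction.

Load 1 — point force P=11 kN at a=8/3 m (b=L-a=16/3):
  θ_1 = -Pb²x(2aL-(3a+b)x)/(2L³EI)  [x≤a] = -11·(16/3)²·2·(2·(8/3)·8-(3·(8/3)+(16/3))·2)/(2·8³·10000) = -11/11250 rad
Load 2 — triangular load w₀=10 kN/m (0→w₀ over full span):
  θ_2 = -w₀(2x(L-x)(L-2x)(x+2L)+x²(L-x)²)/(120LEI) = -10·(2·2·(8-2)·(8-2·2)·(2+2·8)+2²·(8-2)²)/(120·8·10000) = -39/20000 rad
Load 3 — uniform load w=13 kN/m over full span:
  θ_3 = -wx(L-x)(L-2x)/(12EI) = -13·2·(8-2)·(8-2·2)/(12·10000) = -13/2500 rad
Load 4 — point force P=11 kN at a=16/5 m (b=L-a=24/5):
  θ_4 = -Pb²x(2aL-(3a+b)x)/(2L³EI)  [x≤a] = -11·(24/5)²·2·(2·(16/5)·8-(3·(16/5)+(24/5))·2)/(2·8³·10000) = -693/625000 rad
Superposition: θ = Σ θ_i = -207823/22500000 rad ≈ -0.009237 rad

θ(2) = -207823/22500000 rad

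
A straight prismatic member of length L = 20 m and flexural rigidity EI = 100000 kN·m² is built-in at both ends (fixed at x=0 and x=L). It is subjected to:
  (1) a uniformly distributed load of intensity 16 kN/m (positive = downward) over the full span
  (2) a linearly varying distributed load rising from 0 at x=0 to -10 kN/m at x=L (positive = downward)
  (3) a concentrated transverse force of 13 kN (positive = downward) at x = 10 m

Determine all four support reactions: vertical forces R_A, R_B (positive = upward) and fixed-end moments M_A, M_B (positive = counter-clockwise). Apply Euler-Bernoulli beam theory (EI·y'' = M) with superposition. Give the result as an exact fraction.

R_A = 273/2 kN, M_A = 865/2 kN·m, R_B = 193/2 kN, M_B = -2195/6 kN·m

Load 1 — uniform load w=16 kN/m over full span:
  R_A = wL/2 = 16·20/2 = 160 kN
  M_A = wL²/12 = 16·20²/12 = 1600/3 kN·m
  R_B = wL/2 = 16·20/2 = 160 kN
  M_B = -wL²/12 = -16·20²/12 = -1600/3 kN·m
Load 2 — triangular load w₀=-10 kN/m (0→w₀ over full span):
  R_A = 3w₀L/20 = 3·(-10)·20/20 = -30 kN
  M_A = w₀L²/30 = (-10)·20²/30 = -400/3 kN·m
  R_B = 7w₀L/20 = 7·(-10)·20/20 = -70 kN
  M_B = -w₀L²/20 = -(-10)·20²/20 = 200 kN·m
Load 3 — point force P=13 kN at a=10 m (b=L-a=10):
  R_A = Pb²(3a+b)/L³ = 13·10²·(3·10+10)/20³ = 13/2 kN
  M_A = Pab²/L² = 13·10·10²/20² = 65/2 kN·m
  R_B = Pa²(a+3b)/L³ = 13·10²·(10+3·10)/20³ = 13/2 kN
  M_B = -Pa²b/L² = -13·10²·10/20² = -65/2 kN·m
Superposition: R_A = 273/2 kN, M_A = 865/2 kN·m, R_B = 193/2 kN, M_B = -2195/6 kN·m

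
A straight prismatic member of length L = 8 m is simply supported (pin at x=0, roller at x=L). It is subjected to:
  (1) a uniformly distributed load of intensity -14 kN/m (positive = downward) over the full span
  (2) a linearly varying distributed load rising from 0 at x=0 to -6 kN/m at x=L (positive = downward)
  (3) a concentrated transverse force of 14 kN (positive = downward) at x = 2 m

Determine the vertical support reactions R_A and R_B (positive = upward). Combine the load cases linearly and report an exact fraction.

R_A = -107/2 kN, R_B = -137/2 kN

Load 1 — uniform load w=-14 kN/m over full span:
  R_A = wL/2 = (-14)·8/2 = -56 kN
  R_B = wL/2 = (-14)·8/2 = -56 kN
Load 2 — triangular load w₀=-6 kN/m (0→w₀ over full span):
  R_A = w₀L/6 = (-6)·8/6 = -8 kN
  R_B = w₀L/3 = (-6)·8/3 = -16 kN
Load 3 — point force P=14 kN at a=2 m (b=L-a=6):
  R_A = Pb/L = 14·6/8 = 21/2 kN
  R_B = Pa/L = 14·2/8 = 7/2 kN
Superposition: R_A = -107/2 kN, R_B = -137/2 kN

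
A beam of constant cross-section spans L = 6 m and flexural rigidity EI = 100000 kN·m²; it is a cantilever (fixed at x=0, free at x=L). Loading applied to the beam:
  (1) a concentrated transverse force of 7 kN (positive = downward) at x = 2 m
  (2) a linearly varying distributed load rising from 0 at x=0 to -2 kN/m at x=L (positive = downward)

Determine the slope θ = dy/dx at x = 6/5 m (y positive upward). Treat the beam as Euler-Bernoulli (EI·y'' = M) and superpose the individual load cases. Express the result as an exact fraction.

θ(6/5) = 249/1953125 rad

Load 1 — point force P=7 kN at a=2 m (b=L-a=4):
  θ_1 = -Px(2a-x)/(2EI)  [x≤a] = -7·(6/5)·(2·2-(6/5))/(2·100000) = -147/1250000 rad
Load 2 — triangular load w₀=-2 kN/m (0→w₀ over full span):
  θ_2 = (w₀Lx²/4-w₀L²x/3-w₀x⁴/(24L))/EI = ((-2)·6·(6/5)²/4-(-2)·6²·(6/5)/3-(-2)·(6/5)⁴/(24·6))/100000 = 7659/31250000 rad
Superposition: θ = Σ θ_i = 249/1953125 rad ≈ 0.000127 rad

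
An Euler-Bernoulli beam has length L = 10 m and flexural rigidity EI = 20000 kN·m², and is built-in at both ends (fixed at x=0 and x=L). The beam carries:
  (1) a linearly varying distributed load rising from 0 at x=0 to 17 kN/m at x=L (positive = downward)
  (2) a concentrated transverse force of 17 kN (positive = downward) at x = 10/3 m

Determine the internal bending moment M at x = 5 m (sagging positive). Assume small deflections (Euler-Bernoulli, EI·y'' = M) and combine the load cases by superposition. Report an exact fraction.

Load 1 — triangular load w₀=17 kN/m (0→w₀ over full span):
  M_1 = 3w₀Lx/20 - w₀L²/30 - w₀x³/(6L) = 3·17·10·5/20 - 17·10²/30 - 17·5³/(6·10) = 425/12 kN·m
Load 2 — point force P=17 kN at a=10/3 m (b=L-a=20/3):
  M_2 = Pa²(a+3b)(L-x)/L³ - Pa²b/L²  [x>a] = 17·(10/3)²·((10/3)+3·(20/3))·(10-5)/10³ - 17·(10/3)²·(20/3)/10² = 85/9 kN·m
Superposition: M = Σ M_i = 1615/36 kN·m ≈ 44.861111 kN·m

M(5) = 1615/36 kN·m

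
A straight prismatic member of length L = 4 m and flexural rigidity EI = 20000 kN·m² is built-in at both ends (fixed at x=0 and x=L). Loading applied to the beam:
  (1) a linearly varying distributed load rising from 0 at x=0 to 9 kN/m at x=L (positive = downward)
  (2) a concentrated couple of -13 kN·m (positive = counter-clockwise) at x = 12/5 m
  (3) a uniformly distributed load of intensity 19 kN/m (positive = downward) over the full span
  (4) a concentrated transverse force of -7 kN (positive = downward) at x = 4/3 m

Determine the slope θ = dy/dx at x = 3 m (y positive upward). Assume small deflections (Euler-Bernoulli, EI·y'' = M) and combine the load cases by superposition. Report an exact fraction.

Load 1 — triangular load w₀=9 kN/m (0→w₀ over full span):
  θ_1 = -w₀(2x(L-x)(L-2x)(x+2L)+x²(L-x)²)/(120LEI) = -9·(2·3·(4-3)·(4-2·3)·(3+2·4)+3²·(4-3)²)/(120·4·20000) = 369/3200000 rad
Load 2 — applied couple M₀=-13 kN·m at a=12/5 m (b=L-a=8/5):
  θ_2 = (R_Ax²/2 - M_Ax - M₀(x-a))/EI  [x>a] with R_A=-117/25, M_A=-104/25 = ((-117/25)·3²/2 - (-104/25)·3 - (-13)·(3-(12/5)))/20000 = -39/1000000 rad
Load 3 — uniform load w=19 kN/m over full span:
  θ_3 = -wx(L-x)(L-2x)/(12EI) = -19·3·(4-3)·(4-2·3)/(12·20000) = 19/40000 rad
Load 4 — point force P=-7 kN at a=4/3 m (b=L-a=8/3):
  θ_4 = Pa²(L-x)(2bL-(3b+a)(L-x))/(2L³EI)  [x>a] = (-7)·(4/3)²·(4-3)·(2·(8/3)·4-(3·(8/3)+(4/3))·(4-3))/(2·4³·20000) = -7/120000 rad
Superposition: θ = Σ θ_i = 23663/48000000 rad ≈ 0.000493 rad

θ(3) = 23663/48000000 rad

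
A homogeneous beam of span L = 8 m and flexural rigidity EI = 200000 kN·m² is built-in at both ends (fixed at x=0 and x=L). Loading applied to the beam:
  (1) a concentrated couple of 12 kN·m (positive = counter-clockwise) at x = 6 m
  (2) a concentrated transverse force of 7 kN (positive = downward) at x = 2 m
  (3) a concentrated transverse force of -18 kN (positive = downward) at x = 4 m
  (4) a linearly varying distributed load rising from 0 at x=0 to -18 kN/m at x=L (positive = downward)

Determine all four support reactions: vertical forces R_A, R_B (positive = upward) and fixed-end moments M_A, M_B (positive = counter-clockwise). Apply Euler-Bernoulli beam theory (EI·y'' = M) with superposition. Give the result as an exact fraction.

R_A = -3681/160 kN, M_A = -1791/40 kN·m, R_B = -9599/160 kN, M_B = 2829/40 kN·m

Load 1 — applied couple M₀=12 kN·m at a=6 m (b=L-a=2):
  R_A = 6M₀ab/L³ = 6·12·6·2/8³ = 27/16 kN
  M_A = M₀b(2a-b)/L² = 12·2·(2·6-2)/8² = 15/4 kN·m
  R_B = -6M₀ab/L³ = -6·12·6·2/8³ = -27/16 kN
  M_B = M₀a(2b-a)/L² = 12·6·(2·2-6)/8² = -9/4 kN·m
Load 2 — point force P=7 kN at a=2 m (b=L-a=6):
  R_A = Pb²(3a+b)/L³ = 7·6²·(3·2+6)/8³ = 189/32 kN
  M_A = Pab²/L² = 7·2·6²/8² = 63/8 kN·m
  R_B = Pa²(a+3b)/L³ = 7·2²·(2+3·6)/8³ = 35/32 kN
  M_B = -Pa²b/L² = -7·2²·6/8² = -21/8 kN·m
Load 3 — point force P=-18 kN at a=4 m (b=L-a=4):
  R_A = Pb²(3a+b)/L³ = (-18)·4²·(3·4+4)/8³ = -9 kN
  M_A = Pab²/L² = (-18)·4·4²/8² = -18 kN·m
  R_B = Pa²(a+3b)/L³ = (-18)·4²·(4+3·4)/8³ = -9 kN
  M_B = -Pa²b/L² = -(-18)·4²·4/8² = 18 kN·m
Load 4 — triangular load w₀=-18 kN/m (0→w₀ over full span):
  R_A = 3w₀L/20 = 3·(-18)·8/20 = -108/5 kN
  M_A = w₀L²/30 = (-18)·8²/30 = -192/5 kN·m
  R_B = 7w₀L/20 = 7·(-18)·8/20 = -252/5 kN
  M_B = -w₀L²/20 = -(-18)·8²/20 = 288/5 kN·m
Superposition: R_A = -3681/160 kN, M_A = -1791/40 kN·m, R_B = -9599/160 kN, M_B = 2829/40 kN·m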